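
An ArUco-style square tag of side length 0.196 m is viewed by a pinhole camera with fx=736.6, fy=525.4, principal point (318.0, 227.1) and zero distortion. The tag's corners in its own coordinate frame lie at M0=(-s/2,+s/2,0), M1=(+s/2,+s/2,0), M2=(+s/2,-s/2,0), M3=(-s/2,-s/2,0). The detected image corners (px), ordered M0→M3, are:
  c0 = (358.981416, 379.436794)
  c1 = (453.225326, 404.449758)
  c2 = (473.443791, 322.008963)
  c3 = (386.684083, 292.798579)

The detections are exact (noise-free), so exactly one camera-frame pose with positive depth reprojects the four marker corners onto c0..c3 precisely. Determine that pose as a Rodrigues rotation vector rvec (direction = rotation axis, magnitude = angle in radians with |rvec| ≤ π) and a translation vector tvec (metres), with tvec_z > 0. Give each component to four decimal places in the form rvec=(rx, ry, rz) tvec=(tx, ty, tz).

Intrinsics K: fx=736.6, fy=525.4, cx=318.0, cy=227.1
Marker side s = 0.196 m; corners in marker frame (Z=0):
  M0 = (-0.0980, +0.0980, 0)
  M1 = (+0.0980, +0.0980, 0)
  M2 = (+0.0980, -0.0980, 0)
  M3 = (-0.0980, -0.0980, 0)
Detected image corners:
  c0 = (358.981416, 379.436794) px
  c1 = (453.225326, 404.449758) px
  c2 = (473.443791, 322.008963) px
  c3 = (386.684083, 292.798579) px
Planar DLT: solve 8×8 A·h = b for H (H[2,2]=1):
  H  [+610.89521 -258.32606 +420.05620]
  H  [+263.92593 +316.57546 +348.79448]
  H  [+0.35821 -0.32708 +1.00000]
B = K⁻¹H; ‖b₁‖=0.839220, ‖b₂‖=0.839220; λ = 2/(‖b₁‖+‖b₂‖) = 1.191582, sign → tz>0 ⇒ λ=+1.191582
r₁ = λ·B[:,0] = (+0.80396,+0.41407,+0.42684); r₂ = λ·B[:,1] = (-0.24963,+0.88644,-0.38975)
r₃ = r₁×r₂ = (-0.53975,+0.20679,+0.81603); SVD([r₁ r₂ r₃]) → R = UVᵀ:
  R  [+0.80396 -0.24963 -0.53975]
  R  [+0.41407 +0.88644 +0.20679]
  R  [+0.42684 -0.38975 +0.81603]
t = (+0.16509, +0.27600, +1.19158) m
tr R = 2.506432; θ = arccos((tr R − 1)/2) = 0.717859 rad = 41.130°
axis k = ((R−Rᵀ)₃₂, (R−Rᵀ)₁₃, (R−Rᵀ)₂₁) / (2 sinθ) = (-0.453452, -0.734748, +0.504507)
rvec = θ·k = (-0.325514, -0.527445, +0.362165)

rvec=(-0.3255, -0.5274, 0.3622) tvec=(0.1651, 0.2760, 1.1916)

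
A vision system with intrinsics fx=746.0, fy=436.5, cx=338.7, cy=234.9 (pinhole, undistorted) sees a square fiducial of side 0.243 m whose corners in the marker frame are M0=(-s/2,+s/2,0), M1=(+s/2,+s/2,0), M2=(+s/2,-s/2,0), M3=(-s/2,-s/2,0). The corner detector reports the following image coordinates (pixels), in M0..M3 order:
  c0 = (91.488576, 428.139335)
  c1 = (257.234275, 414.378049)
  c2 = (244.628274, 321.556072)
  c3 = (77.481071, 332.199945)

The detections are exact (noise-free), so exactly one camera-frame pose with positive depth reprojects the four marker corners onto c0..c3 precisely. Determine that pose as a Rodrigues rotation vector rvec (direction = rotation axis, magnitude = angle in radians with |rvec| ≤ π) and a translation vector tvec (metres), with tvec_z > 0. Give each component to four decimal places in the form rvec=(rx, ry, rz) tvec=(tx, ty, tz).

Intrinsics K: fx=746.0, fy=436.5, cx=338.7, cy=234.9
Marker side s = 0.243 m; corners in marker frame (Z=0):
  M0 = (-0.1215, +0.1215, 0)
  M1 = (+0.1215, +0.1215, 0)
  M2 = (+0.1215, -0.1215, 0)
  M3 = (-0.1215, -0.1215, 0)
Detected image corners:
  c0 = (91.488576, 428.139335) px
  c1 = (257.234275, 414.378049) px
  c2 = (244.628274, 321.556072) px
  c3 = (77.481071, 332.199945) px
Planar DLT: solve 8×8 A·h = b for H (H[2,2]=1):
  H  [+708.26302 +58.65957 +169.13229]
  H  [+1.74969 +397.09539 +374.10030]
  H  [+0.13897 +0.02354 +1.00000]
B = K⁻¹H; ‖b₁‖=0.899935, ‖b₂‖=0.899935; λ = 2/(‖b₁‖+‖b₂‖) = 1.111191, sign → tz>0 ⇒ λ=+1.111191
r₁ = λ·B[:,0] = (+0.98487,-0.07865,+0.15442); r₂ = λ·B[:,1] = (+0.07550,+0.99680,+0.02616)
r₃ = r₁×r₂ = (-0.15599,-0.01410,+0.98766); SVD([r₁ r₂ r₃]) → R = UVᵀ:
  R  [+0.98487 +0.07550 -0.15599]
  R  [-0.07865 +0.99680 -0.01410]
  R  [+0.15442 +0.02616 +0.98766]
t = (-0.25258, +0.35436, +1.11119) m
tr R = 2.969331; θ = arccos((tr R − 1)/2) = 0.175351 rad = 10.047°
axis k = ((R−Rᵀ)₃₂, (R−Rᵀ)₁₃, (R−Rᵀ)₂₁) / (2 sinθ) = (+0.115394, -0.889662, -0.441799)
rvec = θ·k = (+0.020234, -0.156003, -0.077470)

rvec=(0.0202, -0.1560, -0.0775) tvec=(-0.2526, 0.3544, 1.1112)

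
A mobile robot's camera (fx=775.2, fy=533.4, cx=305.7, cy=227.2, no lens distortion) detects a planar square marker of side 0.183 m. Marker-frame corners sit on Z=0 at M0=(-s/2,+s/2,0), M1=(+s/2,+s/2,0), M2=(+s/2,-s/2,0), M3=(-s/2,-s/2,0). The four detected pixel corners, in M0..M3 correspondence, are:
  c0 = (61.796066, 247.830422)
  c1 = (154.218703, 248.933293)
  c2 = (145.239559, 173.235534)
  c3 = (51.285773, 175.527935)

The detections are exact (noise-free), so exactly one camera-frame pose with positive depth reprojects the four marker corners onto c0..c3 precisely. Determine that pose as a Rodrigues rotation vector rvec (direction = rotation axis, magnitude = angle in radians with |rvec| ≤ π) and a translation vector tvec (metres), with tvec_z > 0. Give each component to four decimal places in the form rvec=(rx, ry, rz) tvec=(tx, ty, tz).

Intrinsics K: fx=775.2, fy=533.4, cx=305.7, cy=227.2
Marker side s = 0.183 m; corners in marker frame (Z=0):
  M0 = (-0.0915, +0.0915, 0)
  M1 = (+0.0915, +0.0915, 0)
  M2 = (+0.0915, -0.0915, 0)
  M3 = (-0.0915, -0.0915, 0)
Detected image corners:
  c0 = (61.796066, 247.830422) px
  c1 = (154.218703, 248.933293) px
  c2 = (145.239559, 173.235534) px
  c3 = (51.285773, 175.527935) px
Planar DLT: solve 8×8 A·h = b for H (H[2,2]=1):
  H  [+483.41877 +65.29940 +102.12176]
  H  [-55.95268 +428.66063 +211.78099]
  H  [-0.24979 +0.11591 +1.00000]
B = K⁻¹H; ‖b₁‖=0.764094, ‖b₂‖=0.764094; λ = 2/(‖b₁‖+‖b₂‖) = 1.308740, sign → tz>0 ⇒ λ=+1.308740
r₁ = λ·B[:,0] = (+0.94505,+0.00196,-0.32691); r₂ = λ·B[:,1] = (+0.05042,+0.98714,+0.15169)
r₃ = r₁×r₂ = (+0.32300,-0.15984,+0.93280); SVD([r₁ r₂ r₃]) → R = UVᵀ:
  R  [+0.94505 +0.05042 +0.32300]
  R  [+0.00196 +0.98714 -0.15984]
  R  [-0.32691 +0.15169 +0.93280]
t = (-0.34369, -0.03783, +1.30874) m
tr R = 2.864997; θ = arccos((tr R − 1)/2) = 0.369527 rad = 21.172°
axis k = ((R−Rᵀ)₃₂, (R−Rᵀ)₁₃, (R−Rᵀ)₂₁) / (2 sinθ) = (+0.431275, +0.899723, -0.067089)
rvec = θ·k = (+0.159367, +0.332471, -0.024791)

rvec=(0.1594, 0.3325, -0.0248) tvec=(-0.3437, -0.0378, 1.3087)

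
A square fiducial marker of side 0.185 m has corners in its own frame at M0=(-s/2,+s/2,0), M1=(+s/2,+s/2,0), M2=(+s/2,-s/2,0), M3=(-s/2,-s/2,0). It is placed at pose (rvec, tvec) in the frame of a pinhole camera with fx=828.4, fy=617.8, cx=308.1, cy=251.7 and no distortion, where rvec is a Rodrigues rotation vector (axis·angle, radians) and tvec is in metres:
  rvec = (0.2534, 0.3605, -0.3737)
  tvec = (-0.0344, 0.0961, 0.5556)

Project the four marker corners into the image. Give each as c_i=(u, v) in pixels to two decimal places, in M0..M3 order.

c0=(201.75, 463.23) c1=(436.02, 425.61) c2=(323.21, 232.32) c3=(89.86, 296.09)

Intrinsics K: fx=828.4, fy=617.8, cx=308.1, cy=251.7
Marker side s = 0.185 m; corners in marker frame (Z=0):
  M0 = (-0.0925, +0.0925, 0)
  M1 = (+0.0925, +0.0925, 0)
  M2 = (+0.0925, -0.0925, 0)
  M3 = (-0.0925, -0.0925, 0)
rvec = (0.2534, 0.3605, -0.3737), |rvec| = θ = 0.57777 rad = 33.104°
Rodrigues: sinθ=0.54616, 1−cosθ=0.16232; R = I + sinθ·[k]× + (1−cosθ)·[k]×²:
    [+0.86890 +0.39767 +0.29473]
    [-0.30883 +0.90087 -0.30504]
    [-0.38682 +0.17403 +0.90559]
t = (-0.0344, 0.0961, 0.5556) m
M0: Pc = R·M0+t = (-0.07799, +0.20800, +0.60748); u = 828.4·(-0.07799)/0.60748 + 308.1 = 201.7489, v = 617.8·(+0.20800)/0.60748 + 251.7 = 463.2319
M1: Pc = R·M1+t = (+0.08276, +0.15086, +0.53592); u = 828.4·(+0.08276)/0.53592 + 308.1 = 436.0244, v = 617.8·(+0.15086)/0.53592 + 251.7 = 425.6142
M2: Pc = R·M2+t = (+0.00919, -0.01580, +0.50372); u = 828.4·(+0.00919)/0.50372 + 308.1 = 323.2117, v = 617.8·(-0.01580)/0.50372 + 251.7 = 232.3244
M3: Pc = R·M3+t = (-0.15156, +0.04134, +0.57528); u = 828.4·(-0.15156)/0.57528 + 308.1 = 89.8584, v = 617.8·(+0.04134)/0.57528 + 251.7 = 296.0914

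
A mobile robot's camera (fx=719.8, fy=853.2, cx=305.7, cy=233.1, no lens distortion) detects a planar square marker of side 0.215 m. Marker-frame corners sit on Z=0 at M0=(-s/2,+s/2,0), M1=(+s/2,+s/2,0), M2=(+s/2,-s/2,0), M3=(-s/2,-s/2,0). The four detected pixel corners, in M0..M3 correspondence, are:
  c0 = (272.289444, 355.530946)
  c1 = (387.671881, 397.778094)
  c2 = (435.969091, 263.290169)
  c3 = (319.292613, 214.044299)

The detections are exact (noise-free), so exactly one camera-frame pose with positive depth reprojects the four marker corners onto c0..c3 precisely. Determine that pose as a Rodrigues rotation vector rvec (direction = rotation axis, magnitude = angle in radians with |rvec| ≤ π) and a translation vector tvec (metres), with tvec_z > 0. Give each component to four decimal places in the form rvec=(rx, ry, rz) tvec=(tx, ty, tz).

Intrinsics K: fx=719.8, fy=853.2, cx=305.7, cy=233.1
Marker side s = 0.215 m; corners in marker frame (Z=0):
  M0 = (-0.1075, +0.1075, 0)
  M1 = (+0.1075, +0.1075, 0)
  M2 = (+0.1075, -0.1075, 0)
  M3 = (-0.1075, -0.1075, 0)
Detected image corners:
  c0 = (272.289444, 355.530946) px
  c1 = (387.671881, 397.778094) px
  c2 = (435.969091, 263.290169) px
  c3 = (319.292613, 214.044299) px
Planar DLT: solve 8×8 A·h = b for H (H[2,2]=1):
  H  [+607.73751 -175.36798 +354.67097]
  H  [+271.77042 +681.74594 +309.10528]
  H  [+0.19250 +0.13093 +1.00000]
B = K⁻¹H; ‖b₁‖=0.830226, ‖b₂‖=0.830226; λ = 2/(‖b₁‖+‖b₂‖) = 1.204491, sign → tz>0 ⇒ λ=+1.204491
r₁ = λ·B[:,0] = (+0.91850,+0.32032,+0.23187); r₂ = λ·B[:,1] = (-0.36043,+0.91936,+0.15770)
r₃ = r₁×r₂ = (-0.16265,-0.22842,+0.95988); SVD([r₁ r₂ r₃]) → R = UVᵀ:
  R  [+0.91850 -0.36043 -0.16265]
  R  [+0.32032 +0.91936 -0.22842]
  R  [+0.23187 +0.15770 +0.95988]
t = (+0.08195, +0.10730, +1.20449) m
tr R = 2.797733; θ = arccos((tr R − 1)/2) = 0.453621 rad = 25.991°
axis k = ((R−Rᵀ)₃₂, (R−Rᵀ)₁₃, (R−Rᵀ)₂₁) / (2 sinθ) = (+0.440554, -0.450134, +0.776718)
rvec = θ·k = (+0.199844, -0.204190, +0.352335)

rvec=(0.1998, -0.2042, 0.3523) tvec=(0.0819, 0.1073, 1.2045)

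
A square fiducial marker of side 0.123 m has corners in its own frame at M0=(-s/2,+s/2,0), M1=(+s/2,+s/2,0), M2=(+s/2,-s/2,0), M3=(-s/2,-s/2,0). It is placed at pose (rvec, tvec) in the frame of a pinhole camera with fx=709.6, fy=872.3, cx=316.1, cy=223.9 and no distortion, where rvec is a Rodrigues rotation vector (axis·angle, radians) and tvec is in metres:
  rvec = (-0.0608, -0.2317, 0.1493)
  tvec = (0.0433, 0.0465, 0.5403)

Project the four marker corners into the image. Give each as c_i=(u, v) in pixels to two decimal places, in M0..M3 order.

c0=(282.77, 387.26) c1=(437.33, 409.20) c2=(457.19, 216.54) c3=(306.42, 184.99)

Intrinsics K: fx=709.6, fy=872.3, cx=316.1, cy=223.9
Marker side s = 0.123 m; corners in marker frame (Z=0):
  M0 = (-0.0615, +0.0615, 0)
  M1 = (+0.0615, +0.0615, 0)
  M2 = (+0.0615, -0.0615, 0)
  M3 = (-0.0615, -0.0615, 0)
rvec = (-0.0608, -0.2317, 0.1493), |rvec| = θ = 0.28226 rad = 16.172°
Rodrigues: sinθ=0.27853, 1−cosθ=0.03957; R = I + sinθ·[k]× + (1−cosθ)·[k]×²:
    [+0.96226 -0.14033 -0.23314]
    [+0.15432 +0.98709 +0.04281]
    [+0.22413 -0.07718 +0.97150]
t = (0.0433, 0.0465, 0.5403) m
M0: Pc = R·M0+t = (-0.02451, +0.09772, +0.52177); u = 709.6·(-0.02451)/0.52177 + 316.1 = 282.7675, v = 872.3·(+0.09772)/0.52177 + 223.9 = 387.2615
M1: Pc = R·M1+t = (+0.09385, +0.11670, +0.54934); u = 709.6·(+0.09385)/0.54934 + 316.1 = 437.3284, v = 872.3·(+0.11670)/0.54934 + 223.9 = 409.2047
M2: Pc = R·M2+t = (+0.11111, -0.00472, +0.55883); u = 709.6·(+0.11111)/0.55883 + 316.1 = 457.1862, v = 872.3·(-0.00472)/0.55883 + 223.9 = 216.5396
M3: Pc = R·M3+t = (-0.00725, -0.02370, +0.53126); u = 709.6·(-0.00725)/0.53126 + 316.1 = 306.4176, v = 872.3·(-0.02370)/0.53126 + 223.9 = 184.9910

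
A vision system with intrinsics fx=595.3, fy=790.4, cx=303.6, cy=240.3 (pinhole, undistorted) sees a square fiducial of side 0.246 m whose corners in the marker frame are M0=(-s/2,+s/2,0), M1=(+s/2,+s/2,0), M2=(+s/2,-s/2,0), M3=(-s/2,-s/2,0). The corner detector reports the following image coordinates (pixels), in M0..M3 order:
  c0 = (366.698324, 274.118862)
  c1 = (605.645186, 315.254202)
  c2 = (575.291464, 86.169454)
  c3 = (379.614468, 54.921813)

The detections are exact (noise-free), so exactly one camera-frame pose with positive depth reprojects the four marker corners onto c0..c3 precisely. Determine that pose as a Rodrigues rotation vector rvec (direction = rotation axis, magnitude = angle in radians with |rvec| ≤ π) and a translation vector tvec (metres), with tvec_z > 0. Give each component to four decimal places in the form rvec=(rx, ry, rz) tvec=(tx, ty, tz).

rvec=(-0.5843, -0.0049, 0.1340) tvec=(0.2028, -0.0594, 0.6815)

Intrinsics K: fx=595.3, fy=790.4, cx=303.6, cy=240.3
Marker side s = 0.246 m; corners in marker frame (Z=0):
  M0 = (-0.1230, +0.1230, 0)
  M1 = (+0.1230, +0.1230, 0)
  M2 = (+0.1230, -0.1230, 0)
  M3 = (-0.1230, -0.1230, 0)
Detected image corners:
  c0 = (366.698324, 274.118862) px
  c1 = (605.645186, 315.254202) px
  c2 = (575.291464, 86.169454) px
  c3 = (379.614468, 54.921813) px
Planar DLT: solve 8×8 A·h = b for H (H[2,2]=1):
  H  [+851.06340 -354.12328 +480.72523]
  H  [+136.18518 +763.56879 +171.37680]
  H  [-0.04895 -0.80744 +1.00000]
B = K⁻¹H; ‖b₁‖=1.467412, ‖b₂‖=1.467412; λ = 2/(‖b₁‖+‖b₂‖) = 0.681472, sign → tz>0 ⇒ λ=+0.681472
r₁ = λ·B[:,0] = (+0.99127,+0.12756,-0.03336); r₂ = λ·B[:,1] = (-0.12476,+0.82563,-0.55025)
r₃ = r₁×r₂ = (-0.04265,+0.54961,+0.83433); SVD([r₁ r₂ r₃]) → R = UVᵀ:
  R  [+0.99127 -0.12476 -0.04265]
  R  [+0.12756 +0.82563 +0.54961]
  R  [-0.03336 -0.55025 +0.83433]
t = (+0.20276, -0.05942, +0.68147) m
tr R = 2.651231; θ = arccos((tr R − 1)/2) = 0.599504 rad = 34.349°
axis k = ((R−Rᵀ)₃₂, (R−Rᵀ)₁₃, (R−Rᵀ)₂₁) / (2 sinθ) = (-0.974648, -0.008234, +0.223593)
rvec = θ·k = (-0.584306, -0.004936, +0.134045)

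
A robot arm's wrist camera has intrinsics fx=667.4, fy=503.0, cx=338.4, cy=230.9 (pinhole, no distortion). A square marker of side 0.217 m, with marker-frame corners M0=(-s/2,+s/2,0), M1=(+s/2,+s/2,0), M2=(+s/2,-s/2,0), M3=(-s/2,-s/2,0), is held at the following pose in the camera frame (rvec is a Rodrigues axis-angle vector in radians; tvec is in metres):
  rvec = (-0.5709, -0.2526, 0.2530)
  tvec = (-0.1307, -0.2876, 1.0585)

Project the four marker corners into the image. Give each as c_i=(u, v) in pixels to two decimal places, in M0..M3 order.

Intrinsics K: fx=667.4, fy=503.0, cx=338.4, cy=230.9
Marker side s = 0.217 m; corners in marker frame (Z=0):
  M0 = (-0.1085, +0.1085, 0)
  M1 = (+0.1085, +0.1085, 0)
  M2 = (+0.1085, -0.1085, 0)
  M3 = (-0.1085, -0.1085, 0)
rvec = (-0.5709, -0.2526, 0.2530), |rvec| = θ = 0.67360 rad = 38.595°
Rodrigues: sinθ=0.62381, 1−cosθ=0.21842; R = I + sinθ·[k]× + (1−cosθ)·[k]×²:
    [+0.93847 -0.16488 -0.30346]
    [+0.30372 +0.81229 +0.49793]
    [+0.16440 -0.55946 +0.81239]
t = (-0.1307, -0.2876, 1.0585) m
M0: Pc = R·M0+t = (-0.25041, -0.23242, +0.97996); u = 667.4·(-0.25041)/0.97996 + 338.4 = 167.8566, v = 503.0·(-0.23242)/0.97996 + 230.9 = 111.6026
M1: Pc = R·M1+t = (-0.04676, -0.16651, +1.01564); u = 667.4·(-0.04676)/1.01564 + 338.4 = 307.6696, v = 503.0·(-0.16651)/1.01564 + 230.9 = 148.4334
M2: Pc = R·M2+t = (-0.01099, -0.34278, +1.13704); u = 667.4·(-0.01099)/1.13704 + 338.4 = 331.9513, v = 503.0·(-0.34278)/1.13704 + 230.9 = 79.2616
M3: Pc = R·M3+t = (-0.21464, -0.40869, +1.10136); u = 667.4·(-0.21464)/1.10136 + 338.4 = 208.3364, v = 503.0·(-0.40869)/1.10136 + 230.9 = 44.2501

c0=(167.86, 111.60) c1=(307.67, 148.43) c2=(331.95, 79.26) c3=(208.34, 44.25)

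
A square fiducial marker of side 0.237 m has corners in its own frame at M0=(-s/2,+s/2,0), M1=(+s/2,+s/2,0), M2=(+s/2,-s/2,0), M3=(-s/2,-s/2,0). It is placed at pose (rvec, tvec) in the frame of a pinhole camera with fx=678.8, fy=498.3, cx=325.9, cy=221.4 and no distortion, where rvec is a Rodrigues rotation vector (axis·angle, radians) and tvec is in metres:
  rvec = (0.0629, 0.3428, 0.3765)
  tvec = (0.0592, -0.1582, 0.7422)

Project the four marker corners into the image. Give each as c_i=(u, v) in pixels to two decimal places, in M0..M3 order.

Intrinsics K: fx=678.8, fy=498.3, cx=325.9, cy=221.4
Marker side s = 0.237 m; corners in marker frame (Z=0):
  M0 = (-0.1185, +0.1185, 0)
  M1 = (+0.1185, +0.1185, 0)
  M2 = (+0.1185, -0.1185, 0)
  M3 = (-0.1185, -0.1185, 0)
rvec = (0.0629, 0.3428, 0.3765), |rvec| = θ = 0.51305 rad = 29.396°
Rodrigues: sinθ=0.49084, 1−cosθ=0.12875; R = I + sinθ·[k]× + (1−cosθ)·[k]×²:
    [+0.87319 -0.34965 +0.33954]
    [+0.37075 +0.92873 +0.00295]
    [-0.31637 +0.12331 +0.94059]
t = (0.0592, -0.1582, 0.7422) m
M0: Pc = R·M0+t = (-0.08571, -0.09208, +0.79430); u = 678.8·(-0.08571)/0.79430 + 325.9 = 252.6564, v = 498.3·(-0.09208)/0.79430 + 221.4 = 163.6349
M1: Pc = R·M1+t = (+0.12124, -0.00421, +0.71932); u = 678.8·(+0.12124)/0.71932 + 325.9 = 440.3091, v = 498.3·(-0.00421)/0.71932 + 221.4 = 218.4821
M2: Pc = R·M2+t = (+0.20411, -0.22432, +0.69010); u = 678.8·(+0.20411)/0.69010 + 325.9 = 526.6649, v = 498.3·(-0.22432)/0.69010 + 221.4 = 59.4241
M3: Pc = R·M3+t = (-0.00284, -0.31219, +0.76508); u = 678.8·(-0.00284)/0.76508 + 325.9 = 323.3813, v = 498.3·(-0.31219)/0.76508 + 221.4 = 18.0703

c0=(252.66, 163.63) c1=(440.31, 218.48) c2=(526.66, 59.42) c3=(323.38, 18.07)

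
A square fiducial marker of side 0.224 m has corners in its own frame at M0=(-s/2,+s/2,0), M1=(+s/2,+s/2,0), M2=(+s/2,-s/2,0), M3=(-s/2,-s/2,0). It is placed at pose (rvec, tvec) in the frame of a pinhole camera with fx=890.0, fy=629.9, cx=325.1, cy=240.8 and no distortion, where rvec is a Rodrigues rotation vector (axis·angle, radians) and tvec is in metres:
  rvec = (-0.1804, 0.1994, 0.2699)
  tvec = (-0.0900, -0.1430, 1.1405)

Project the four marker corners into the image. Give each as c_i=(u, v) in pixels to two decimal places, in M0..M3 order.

c0=(148.95, 205.50) c1=(312.37, 235.46) c2=(362.23, 117.54) c3=(201.38, 93.32)

Intrinsics K: fx=890.0, fy=629.9, cx=325.1, cy=240.8
Marker side s = 0.224 m; corners in marker frame (Z=0):
  M0 = (-0.1120, +0.1120, 0)
  M1 = (+0.1120, +0.1120, 0)
  M2 = (+0.1120, -0.1120, 0)
  M3 = (-0.1120, -0.1120, 0)
rvec = (-0.1804, 0.1994, 0.2699), |rvec| = θ = 0.38099 rad = 21.829°
Rodrigues: sinθ=0.37184, 1−cosθ=0.07170; R = I + sinθ·[k]× + (1−cosθ)·[k]×²:
    [+0.94437 -0.28119 +0.17056]
    [+0.24565 +0.94794 +0.20265]
    [-0.21866 -0.14948 +0.96428]
t = (-0.0900, -0.1430, 1.1405) m
M0: Pc = R·M0+t = (-0.22726, -0.06434, +1.14825); u = 890.0·(-0.22726)/1.14825 + 325.1 = 148.9499, v = 629.9·(-0.06434)/1.14825 + 240.8 = 205.5028
M1: Pc = R·M1+t = (-0.01572, -0.00932, +1.09927); u = 890.0·(-0.01572)/1.09927 + 325.1 = 312.3702, v = 629.9·(-0.00932)/1.09927 + 240.8 = 235.4605
M2: Pc = R·M2+t = (+0.04726, -0.22166, +1.13275); u = 890.0·(+0.04726)/1.13275 + 325.1 = 362.2344, v = 629.9·(-0.22166)/1.13275 + 240.8 = 117.5413
M3: Pc = R·M3+t = (-0.16428, -0.27668, +1.18173); u = 890.0·(-0.16428)/1.18173 + 325.1 = 201.3778, v = 629.9·(-0.27668)/1.18173 + 240.8 = 93.3200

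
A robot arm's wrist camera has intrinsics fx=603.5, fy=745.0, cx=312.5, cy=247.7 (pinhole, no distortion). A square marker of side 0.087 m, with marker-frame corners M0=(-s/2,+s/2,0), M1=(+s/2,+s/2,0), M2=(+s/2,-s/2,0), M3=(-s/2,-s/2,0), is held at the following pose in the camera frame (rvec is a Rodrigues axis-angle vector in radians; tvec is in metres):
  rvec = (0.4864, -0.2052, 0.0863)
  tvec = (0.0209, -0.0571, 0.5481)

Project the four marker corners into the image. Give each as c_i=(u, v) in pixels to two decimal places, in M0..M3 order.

Intrinsics K: fx=603.5, fy=745.0, cx=312.5, cy=247.7
Marker side s = 0.087 m; corners in marker frame (Z=0):
  M0 = (-0.0435, +0.0435, 0)
  M1 = (+0.0435, +0.0435, 0)
  M2 = (+0.0435, -0.0435, 0)
  M3 = (-0.0435, -0.0435, 0)
rvec = (0.4864, -0.2052, 0.0863), |rvec| = θ = 0.53492 rad = 30.649°
Rodrigues: sinθ=0.50977, 1−cosθ=0.13969; R = I + sinθ·[k]× + (1−cosθ)·[k]×²:
    [+0.97581 -0.13097 -0.17506]
    [+0.03352 +0.88087 -0.47218]
    [+0.21605 +0.45489 +0.86395]
t = (0.0209, -0.0571, 0.5481) m
M0: Pc = R·M0+t = (-0.02724, -0.02024, +0.55849); u = 603.5·(-0.02724)/0.55849 + 312.5 = 283.0595, v = 745.0·(-0.02024)/0.55849 + 247.7 = 220.7003
M1: Pc = R·M1+t = (+0.05765, -0.01732, +0.57729); u = 603.5·(+0.05765)/0.57729 + 312.5 = 372.7684, v = 745.0·(-0.01732)/0.57729 + 247.7 = 225.3425
M2: Pc = R·M2+t = (+0.06904, -0.09396, +0.53771); u = 603.5·(+0.06904)/0.53771 + 312.5 = 389.9925, v = 745.0·(-0.09396)/0.53771 + 247.7 = 117.5185
M3: Pc = R·M3+t = (-0.01585, -0.09688, +0.51891); u = 603.5·(-0.01585)/0.51891 + 312.5 = 294.0658, v = 745.0·(-0.09688)/0.51891 + 247.7 = 108.6167

c0=(283.06, 220.70) c1=(372.77, 225.34) c2=(389.99, 117.52) c3=(294.07, 108.62)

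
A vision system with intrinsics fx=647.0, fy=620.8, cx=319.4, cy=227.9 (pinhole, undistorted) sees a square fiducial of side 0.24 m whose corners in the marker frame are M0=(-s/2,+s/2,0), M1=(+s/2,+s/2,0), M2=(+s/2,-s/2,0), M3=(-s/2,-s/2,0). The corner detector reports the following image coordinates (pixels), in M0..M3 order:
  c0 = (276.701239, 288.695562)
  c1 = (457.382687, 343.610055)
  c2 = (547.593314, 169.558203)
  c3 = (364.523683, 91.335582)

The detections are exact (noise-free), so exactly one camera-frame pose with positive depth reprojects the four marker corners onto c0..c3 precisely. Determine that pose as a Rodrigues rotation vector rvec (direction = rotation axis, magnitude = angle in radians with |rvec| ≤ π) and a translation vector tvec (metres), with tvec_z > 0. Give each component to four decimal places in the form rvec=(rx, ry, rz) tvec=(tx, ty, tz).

Intrinsics K: fx=647.0, fy=620.8, cx=319.4, cy=227.9
Marker side s = 0.24 m; corners in marker frame (Z=0):
  M0 = (-0.1200, +0.1200, 0)
  M1 = (+0.1200, +0.1200, 0)
  M2 = (+0.1200, -0.1200, 0)
  M3 = (-0.1200, -0.1200, 0)
Detected image corners:
  c0 = (276.701239, 288.695562) px
  c1 = (457.382687, 343.610055) px
  c2 = (547.593314, 169.558203) px
  c3 = (364.523683, 91.335582) px
Planar DLT: solve 8×8 A·h = b for H (H[2,2]=1):
  H  [+933.89145 -262.38558 +414.81159]
  H  [+371.45062 +830.29732 +227.95513]
  H  [+0.42822 +0.26430 +1.00000]
B = K⁻¹H; ‖b₁‖=1.376900, ‖b₂‖=1.376900; λ = 2/(‖b₁‖+‖b₂‖) = 0.726269, sign → tz>0 ⇒ λ=+0.726269
r₁ = λ·B[:,0] = (+0.89478,+0.32039,+0.31100); r₂ = λ·B[:,1] = (-0.38929,+0.90089,+0.19195)
r₃ = r₁×r₂ = (-0.21868,-0.29283,+0.93082); SVD([r₁ r₂ r₃]) → R = UVᵀ:
  R  [+0.89478 -0.38929 -0.21868]
  R  [+0.32039 +0.90089 -0.29283]
  R  [+0.31100 +0.19195 +0.93082]
t = (+0.10710, +0.00006, +0.72627) m
tr R = 2.726493; θ = arccos((tr R − 1)/2) = 0.529130 rad = 30.317°
axis k = ((R−Rᵀ)₃₂, (R−Rᵀ)₁₃, (R−Rᵀ)₂₁) / (2 sinθ) = (+0.480186, -0.524668, +0.702955)
rvec = θ·k = (+0.254081, -0.277617, +0.371954)

rvec=(0.2541, -0.2776, 0.3720) tvec=(0.1071, 0.0001, 0.7263)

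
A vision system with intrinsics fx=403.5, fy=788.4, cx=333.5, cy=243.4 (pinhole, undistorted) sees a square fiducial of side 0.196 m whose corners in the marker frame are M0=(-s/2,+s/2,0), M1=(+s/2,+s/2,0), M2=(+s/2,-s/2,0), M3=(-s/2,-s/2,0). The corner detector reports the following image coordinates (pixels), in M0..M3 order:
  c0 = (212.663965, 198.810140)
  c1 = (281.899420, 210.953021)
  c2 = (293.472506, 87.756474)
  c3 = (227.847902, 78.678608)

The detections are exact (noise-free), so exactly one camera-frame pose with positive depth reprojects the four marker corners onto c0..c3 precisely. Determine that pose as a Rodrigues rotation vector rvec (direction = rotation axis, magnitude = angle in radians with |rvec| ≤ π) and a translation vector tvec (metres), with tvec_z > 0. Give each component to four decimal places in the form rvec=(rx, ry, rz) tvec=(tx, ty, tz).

Intrinsics K: fx=403.5, fy=788.4, cx=333.5, cy=243.4
Marker side s = 0.196 m; corners in marker frame (Z=0):
  M0 = (-0.0980, +0.0980, 0)
  M1 = (+0.0980, +0.0980, 0)
  M2 = (+0.0980, -0.0980, 0)
  M3 = (-0.0980, -0.0980, 0)
Detected image corners:
  c0 = (212.663965, 198.810140) px
  c1 = (281.899420, 210.953021) px
  c2 = (293.472506, 87.756474) px
  c3 = (227.847902, 78.678608) px
Planar DLT: solve 8×8 A·h = b for H (H[2,2]=1):
  H  [+317.62573 -142.92492 +253.82337]
  H  [+39.08326 +578.35830 +142.24554]
  H  [-0.10293 -0.29363 +1.00000]
B = K⁻¹H; ‖b₁‖=0.882057, ‖b₂‖=0.882057; λ = 2/(‖b₁‖+‖b₂‖) = 1.133714, sign → tz>0 ⇒ λ=+1.133714
r₁ = λ·B[:,0] = (+0.98888,+0.09223,-0.11669); r₂ = λ·B[:,1] = (-0.12643,+0.93445,-0.33290)
r₃ = r₁×r₂ = (+0.07834,+0.34395,+0.93572); SVD([r₁ r₂ r₃]) → R = UVᵀ:
  R  [+0.98888 -0.12643 +0.07834]
  R  [+0.09223 +0.93445 +0.34395]
  R  [-0.11669 -0.33290 +0.93572]
t = (-0.22387, -0.14546, +1.13371) m
tr R = 2.859042; θ = arccos((tr R − 1)/2) = 0.377684 rad = 21.640°
axis k = ((R−Rᵀ)₃₂, (R−Rᵀ)₁₃, (R−Rᵀ)₂₁) / (2 sinθ) = (-0.917706, +0.264427, +0.296470)
rvec = θ·k = (-0.346603, +0.099870, +0.111972)

rvec=(-0.3466, 0.0999, 0.1120) tvec=(-0.2239, -0.1455, 1.1337)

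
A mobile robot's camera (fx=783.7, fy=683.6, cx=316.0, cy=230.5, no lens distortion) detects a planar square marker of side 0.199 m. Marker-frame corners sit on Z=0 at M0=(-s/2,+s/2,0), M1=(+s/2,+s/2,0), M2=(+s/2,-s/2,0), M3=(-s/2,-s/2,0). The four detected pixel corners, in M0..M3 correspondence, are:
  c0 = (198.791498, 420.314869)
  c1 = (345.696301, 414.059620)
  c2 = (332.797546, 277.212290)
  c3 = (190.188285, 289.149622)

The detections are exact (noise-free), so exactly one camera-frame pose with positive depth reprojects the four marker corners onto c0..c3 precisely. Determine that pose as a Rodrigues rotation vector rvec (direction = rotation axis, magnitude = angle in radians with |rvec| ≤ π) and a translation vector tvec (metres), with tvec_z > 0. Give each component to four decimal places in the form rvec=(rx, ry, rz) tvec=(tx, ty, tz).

rvec=(-0.1267, 0.2373, -0.0953) tvec=(-0.0666, 0.1787, 1.0272)

Intrinsics K: fx=783.7, fy=683.6, cx=316.0, cy=230.5
Marker side s = 0.199 m; corners in marker frame (Z=0):
  M0 = (-0.0995, +0.0995, 0)
  M1 = (+0.0995, +0.0995, 0)
  M2 = (+0.0995, -0.0995, 0)
  M3 = (-0.0995, -0.0995, 0)
Detected image corners:
  c0 = (198.791498, 420.314869) px
  c1 = (345.696301, 414.059620) px
  c2 = (332.797546, 277.212290) px
  c3 = (190.188285, 289.149622) px
Planar DLT: solve 8×8 A·h = b for H (H[2,2]=1):
  H  [+668.01483 +18.39369 +265.19816]
  H  [-123.66582 +626.64052 +349.40043]
  H  [-0.22208 -0.13262 +1.00000]
B = K⁻¹H; ‖b₁‖=0.973546, ‖b₂‖=0.973546; λ = 2/(‖b₁‖+‖b₂‖) = 1.027173, sign → tz>0 ⇒ λ=+1.027173
r₁ = λ·B[:,0] = (+0.96753,-0.10890,-0.22811); r₂ = λ·B[:,1] = (+0.07904,+0.98752,-0.13623)
r₃ = r₁×r₂ = (+0.24010,+0.11377,+0.96406); SVD([r₁ r₂ r₃]) → R = UVᵀ:
  R  [+0.96753 +0.07904 +0.24010]
  R  [-0.10890 +0.98752 +0.11377]
  R  [-0.22811 -0.13623 +0.96406]
t = (-0.06658, +0.17866, +1.02717) m
tr R = 2.919103; θ = arccos((tr R − 1)/2) = 0.285391 rad = 16.352°
axis k = ((R−Rᵀ)₃₂, (R−Rᵀ)₁₃, (R−Rᵀ)₂₁) / (2 sinθ) = (-0.443999, +0.831537, -0.333782)
rvec = θ·k = (-0.126713, +0.237313, -0.095258)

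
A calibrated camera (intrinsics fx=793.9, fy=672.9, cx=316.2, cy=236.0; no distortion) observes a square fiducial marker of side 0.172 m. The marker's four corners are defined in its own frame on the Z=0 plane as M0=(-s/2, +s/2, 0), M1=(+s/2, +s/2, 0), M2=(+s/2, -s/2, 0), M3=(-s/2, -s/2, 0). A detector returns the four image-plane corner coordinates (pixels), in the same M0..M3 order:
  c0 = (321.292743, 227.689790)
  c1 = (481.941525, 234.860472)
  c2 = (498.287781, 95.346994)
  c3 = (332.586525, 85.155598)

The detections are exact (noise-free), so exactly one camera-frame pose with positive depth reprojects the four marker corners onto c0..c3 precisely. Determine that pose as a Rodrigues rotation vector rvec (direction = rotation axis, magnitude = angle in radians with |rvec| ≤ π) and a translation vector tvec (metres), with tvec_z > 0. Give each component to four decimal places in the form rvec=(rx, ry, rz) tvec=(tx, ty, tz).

Intrinsics K: fx=793.9, fy=672.9, cx=316.2, cy=236.0
Marker side s = 0.172 m; corners in marker frame (Z=0):
  M0 = (-0.0860, +0.0860, 0)
  M1 = (+0.0860, +0.0860, 0)
  M2 = (+0.0860, -0.0860, 0)
  M3 = (-0.0860, -0.0860, 0)
Detected image corners:
  c0 = (321.292743, 227.689790) px
  c1 = (481.941525, 234.860472) px
  c2 = (498.287781, 95.346994) px
  c3 = (332.586525, 85.155598) px
Planar DLT: solve 8×8 A·h = b for H (H[2,2]=1):
  H  [+994.56060 -3.04315 +409.20640]
  H  [+68.47240 +850.29819 +161.95496]
  H  [+0.11286 +0.18958 +1.00000]
B = K⁻¹H; ‖b₁‖=1.214655, ‖b₂‖=1.214655; λ = 2/(‖b₁‖+‖b₂‖) = 0.823279, sign → tz>0 ⇒ λ=+0.823279
r₁ = λ·B[:,0] = (+0.99436,+0.05119,+0.09292); r₂ = λ·B[:,1] = (-0.06532,+0.98558,+0.15608)
r₃ = r₁×r₂ = (-0.08359,-0.16127,+0.98336); SVD([r₁ r₂ r₃]) → R = UVᵀ:
  R  [+0.99436 -0.06532 -0.08359]
  R  [+0.05119 +0.98558 -0.16127]
  R  [+0.09292 +0.15608 +0.98336]
t = (+0.09645, -0.09059, +0.82328) m
tr R = 2.963305; θ = arccos((tr R − 1)/2) = 0.191855 rad = 10.992°
axis k = ((R−Rᵀ)₃₂, (R−Rᵀ)₁₃, (R−Rᵀ)₂₁) / (2 sinθ) = (+0.832134, -0.462841, +0.305500)
rvec = θ·k = (+0.159649, -0.088798, +0.058611)

rvec=(0.1596, -0.0888, 0.0586) tvec=(0.0964, -0.0906, 0.8233)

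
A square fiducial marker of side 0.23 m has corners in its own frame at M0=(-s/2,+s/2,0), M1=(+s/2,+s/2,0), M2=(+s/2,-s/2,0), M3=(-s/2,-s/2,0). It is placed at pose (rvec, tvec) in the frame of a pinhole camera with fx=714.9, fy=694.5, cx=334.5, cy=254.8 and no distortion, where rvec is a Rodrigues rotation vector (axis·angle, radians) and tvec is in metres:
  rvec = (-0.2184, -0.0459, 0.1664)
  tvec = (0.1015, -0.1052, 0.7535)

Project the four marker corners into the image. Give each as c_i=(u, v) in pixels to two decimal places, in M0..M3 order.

c0=(304.81, 241.42) c1=(526.55, 278.50) c2=(547.65, 80.32) c3=(340.51, 44.05)

Intrinsics K: fx=714.9, fy=694.5, cx=334.5, cy=254.8
Marker side s = 0.23 m; corners in marker frame (Z=0):
  M0 = (-0.1150, +0.1150, 0)
  M1 = (+0.1150, +0.1150, 0)
  M2 = (+0.1150, -0.1150, 0)
  M3 = (-0.1150, -0.1150, 0)
rvec = (-0.2184, -0.0459, 0.1664), |rvec| = θ = 0.27838 rad = 15.950°
Rodrigues: sinθ=0.27480, 1−cosθ=0.03850; R = I + sinθ·[k]× + (1−cosθ)·[k]×²:
    [+0.98520 -0.15928 -0.06336]
    [+0.16924 +0.96255 +0.21180]
    [+0.02726 -0.21938 +0.97526]
t = (0.1015, -0.1052, 0.7535) m
M0: Pc = R·M0+t = (-0.03011, -0.01397, +0.72514); u = 714.9·(-0.03011)/0.72514 + 334.5 = 304.8102, v = 694.5·(-0.01397)/0.72514 + 254.8 = 241.4208
M1: Pc = R·M1+t = (+0.19648, +0.02496, +0.73141); u = 714.9·(+0.19648)/0.73141 + 334.5 = 526.5468, v = 694.5·(+0.02496)/0.73141 + 254.8 = 278.4964
M2: Pc = R·M2+t = (+0.23311, -0.19643, +0.78186); u = 714.9·(+0.23311)/0.78186 + 334.5 = 547.6495, v = 694.5·(-0.19643)/0.78186 + 254.8 = 80.3181
M3: Pc = R·M3+t = (+0.00652, -0.23536, +0.77559); u = 714.9·(+0.00652)/0.77559 + 334.5 = 340.5091, v = 694.5·(-0.23536)/0.77559 + 254.8 = 44.0527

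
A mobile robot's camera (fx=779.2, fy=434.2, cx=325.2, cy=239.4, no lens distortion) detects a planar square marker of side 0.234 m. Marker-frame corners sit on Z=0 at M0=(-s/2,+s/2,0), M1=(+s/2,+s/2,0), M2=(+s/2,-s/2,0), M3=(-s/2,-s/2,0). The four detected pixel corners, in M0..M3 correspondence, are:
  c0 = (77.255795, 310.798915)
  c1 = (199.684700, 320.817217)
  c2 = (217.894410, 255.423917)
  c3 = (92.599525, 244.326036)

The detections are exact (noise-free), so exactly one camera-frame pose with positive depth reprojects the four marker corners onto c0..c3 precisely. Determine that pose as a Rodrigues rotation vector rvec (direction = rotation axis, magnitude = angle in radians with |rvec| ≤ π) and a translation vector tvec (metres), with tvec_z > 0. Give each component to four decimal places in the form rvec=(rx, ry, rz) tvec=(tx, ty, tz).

rvec=(0.1635, -0.0651, 0.1679) tvec=(-0.3370, 0.1491, 1.4748)

Intrinsics K: fx=779.2, fy=434.2, cx=325.2, cy=239.4
Marker side s = 0.234 m; corners in marker frame (Z=0):
  M0 = (-0.1170, +0.1170, 0)
  M1 = (+0.1170, +0.1170, 0)
  M2 = (+0.1170, -0.1170, 0)
  M3 = (-0.1170, -0.1170, 0)
Detected image corners:
  c0 = (77.255795, 310.798915) px
  c1 = (199.684700, 320.817217) px
  c2 = (217.894410, 255.423917) px
  c3 = (92.599525, 244.326036) px
Planar DLT: solve 8×8 A·h = b for H (H[2,2]=1):
  H  [+537.03039 -56.15755 +147.13848]
  H  [+60.07920 +311.74917 +283.28333]
  H  [+0.05299 +0.10606 +1.00000]
B = K⁻¹H; ‖b₁‖=0.678037, ‖b₂‖=0.678037; λ = 2/(‖b₁‖+‖b₂‖) = 1.474847, sign → tz>0 ⇒ λ=+1.474847
r₁ = λ·B[:,0] = (+0.98386,+0.16098,+0.07815); r₂ = λ·B[:,1] = (-0.17158,+0.97267,+0.15642)
r₃ = r₁×r₂ = (-0.05084,-0.16731,+0.98459); SVD([r₁ r₂ r₃]) → R = UVᵀ:
  R  [+0.98386 -0.17158 -0.05084]
  R  [+0.16098 +0.97267 -0.16731]
  R  [+0.07815 +0.15642 +0.98459]
t = (-0.33703, +0.14906, +1.47485) m
tr R = 2.941125; θ = arccos((tr R − 1)/2) = 0.243240 rad = 13.937°
axis k = ((R−Rᵀ)₃₂, (R−Rᵀ)₁₃, (R−Rᵀ)₂₁) / (2 sinθ) = (+0.672058, -0.267778, +0.690387)
rvec = θ·k = (+0.163471, -0.065134, +0.167930)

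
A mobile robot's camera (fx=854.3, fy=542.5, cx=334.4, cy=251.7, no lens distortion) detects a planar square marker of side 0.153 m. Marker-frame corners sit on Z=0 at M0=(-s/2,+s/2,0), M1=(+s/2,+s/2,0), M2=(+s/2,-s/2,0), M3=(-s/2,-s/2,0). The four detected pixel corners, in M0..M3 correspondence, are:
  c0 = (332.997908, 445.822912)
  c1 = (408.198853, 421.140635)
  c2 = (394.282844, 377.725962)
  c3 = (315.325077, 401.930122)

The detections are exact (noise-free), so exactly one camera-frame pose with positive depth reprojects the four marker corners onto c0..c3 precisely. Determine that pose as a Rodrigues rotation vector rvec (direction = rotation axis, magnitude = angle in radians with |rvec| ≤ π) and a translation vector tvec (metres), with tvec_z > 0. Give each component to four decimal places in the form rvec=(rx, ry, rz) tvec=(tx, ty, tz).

rvec=(0.3701, -0.4071, -0.2820) tvec=(0.0503, 0.4360, 1.4765)

Intrinsics K: fx=854.3, fy=542.5, cx=334.4, cy=251.7
Marker side s = 0.153 m; corners in marker frame (Z=0):
  M0 = (-0.0765, +0.0765, 0)
  M1 = (+0.0765, +0.0765, 0)
  M2 = (+0.0765, -0.0765, 0)
  M3 = (-0.0765, -0.0765, 0)
Detected image corners:
  c0 = (332.997908, 445.822912) px
  c1 = (408.198853, 421.140635) px
  c2 = (394.282844, 377.725962) px
  c3 = (315.325077, 401.930122) px
Planar DLT: solve 8×8 A·h = b for H (H[2,2]=1):
  H  [+584.85910 +201.89784 +363.52696]
  H  [-67.48678 +397.51405 +411.90046]
  H  [+0.22423 +0.27261 +1.00000]
B = K⁻¹H; ‖b₁‖=0.677255, ‖b₂‖=0.677255; λ = 2/(‖b₁‖+‖b₂‖) = 1.476549, sign → tz>0 ⇒ λ=+1.476549
r₁ = λ·B[:,0] = (+0.88126,-0.33729,+0.33109); r₂ = λ·B[:,1] = (+0.19139,+0.89518,+0.40253)
r₃ = r₁×r₂ = (-0.43215,-0.29136,+0.85344); SVD([r₁ r₂ r₃]) → R = UVᵀ:
  R  [+0.88126 +0.19139 -0.43215]
  R  [-0.33729 +0.89518 -0.29136]
  R  [+0.33109 +0.40253 +0.85344]
t = (+0.05034, +0.43603, +1.47655) m
tr R = 2.629871; θ = arccos((tr R − 1)/2) = 0.618179 rad = 35.419°
axis k = ((R−Rᵀ)₃₂, (R−Rᵀ)₁₃, (R−Rᵀ)₂₁) / (2 sinθ) = (+0.598641, -0.658472, -0.456118)
rvec = θ·k = (+0.370067, -0.407054, -0.281962)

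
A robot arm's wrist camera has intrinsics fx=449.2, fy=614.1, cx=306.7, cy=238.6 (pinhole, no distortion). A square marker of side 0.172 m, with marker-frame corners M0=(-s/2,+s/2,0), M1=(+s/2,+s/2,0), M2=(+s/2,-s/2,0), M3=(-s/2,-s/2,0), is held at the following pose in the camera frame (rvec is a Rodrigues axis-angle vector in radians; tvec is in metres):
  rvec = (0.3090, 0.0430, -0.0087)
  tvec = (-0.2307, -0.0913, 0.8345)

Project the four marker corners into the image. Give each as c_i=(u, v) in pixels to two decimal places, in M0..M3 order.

c0=(142.84, 232.06) c1=(231.48, 231.76) c2=(225.14, 106.26) c3=(130.85, 107.74)

Intrinsics K: fx=449.2, fy=614.1, cx=306.7, cy=238.6
Marker side s = 0.172 m; corners in marker frame (Z=0):
  M0 = (-0.0860, +0.0860, 0)
  M1 = (+0.0860, +0.0860, 0)
  M2 = (+0.0860, -0.0860, 0)
  M3 = (-0.0860, -0.0860, 0)
rvec = (0.3090, 0.0430, -0.0087), |rvec| = θ = 0.31210 rad = 17.882°
Rodrigues: sinθ=0.30706, 1−cosθ=0.04831; R = I + sinθ·[k]× + (1−cosθ)·[k]×²:
    [+0.99905 +0.01515 +0.04097]
    [-0.00197 +0.95261 -0.30419]
    [-0.04364 +0.30382 +0.95173]
t = (-0.2307, -0.0913, 0.8345) m
M0: Pc = R·M0+t = (-0.31532, -0.00921, +0.86438); u = 449.2·(-0.31532)/0.86438 + 306.7 = 142.8377, v = 614.1·(-0.00921)/0.86438 + 238.6 = 232.0594
M1: Pc = R·M1+t = (-0.14348, -0.00955, +0.85688); u = 449.2·(-0.14348)/0.85688 + 306.7 = 231.4839, v = 614.1·(-0.00955)/0.85688 + 238.6 = 231.7593
M2: Pc = R·M2+t = (-0.14608, -0.17339, +0.80462); u = 449.2·(-0.14608)/0.80462 + 306.7 = 225.1441, v = 614.1·(-0.17339)/0.80462 + 238.6 = 106.2626
M3: Pc = R·M3+t = (-0.31792, -0.17305, +0.81212); u = 449.2·(-0.31792)/0.81212 + 306.7 = 130.8525, v = 614.1·(-0.17305)/0.81212 + 238.6 = 107.7419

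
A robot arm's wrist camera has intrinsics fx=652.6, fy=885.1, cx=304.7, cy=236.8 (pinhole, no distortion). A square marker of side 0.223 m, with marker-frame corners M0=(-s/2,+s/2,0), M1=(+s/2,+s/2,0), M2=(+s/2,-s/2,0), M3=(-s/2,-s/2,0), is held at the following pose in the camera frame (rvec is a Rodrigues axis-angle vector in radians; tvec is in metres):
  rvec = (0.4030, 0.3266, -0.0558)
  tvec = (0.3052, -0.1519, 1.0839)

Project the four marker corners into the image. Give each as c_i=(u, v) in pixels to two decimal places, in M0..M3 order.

Intrinsics K: fx=652.6, fy=885.1, cx=304.7, cy=236.8
Marker side s = 0.223 m; corners in marker frame (Z=0):
  M0 = (-0.1115, +0.1115, 0)
  M1 = (+0.1115, +0.1115, 0)
  M2 = (+0.1115, -0.1115, 0)
  M3 = (-0.1115, -0.1115, 0)
rvec = (0.4030, 0.3266, -0.0558), |rvec| = θ = 0.52172 rad = 29.892°
Rodrigues: sinθ=0.49837, 1−cosθ=0.13304; R = I + sinθ·[k]× + (1−cosθ)·[k]×²:
    [+0.94634 +0.11763 +0.30099]
    [+0.01103 +0.91910 -0.39387]
    [-0.32298 +0.37606 +0.86849]
t = (0.3052, -0.1519, 1.0839) m
M0: Pc = R·M0+t = (+0.21280, -0.05065, +1.16184); u = 652.6·(+0.21280)/1.16184 + 304.7 = 424.2279, v = 885.1·(-0.05065)/1.16184 + 236.8 = 198.2144
M1: Pc = R·M1+t = (+0.42383, -0.04819, +1.08982); u = 652.6·(+0.42383)/1.08982 + 304.7 = 558.4979, v = 885.1·(-0.04819)/1.08982 + 236.8 = 197.6616
M2: Pc = R·M2+t = (+0.39760, -0.25315, +1.00596); u = 652.6·(+0.39760)/1.00596 + 304.7 = 562.6377, v = 885.1·(-0.25315)/1.00596 + 236.8 = 14.0640
M3: Pc = R·M3+t = (+0.18657, -0.25561, +1.07798); u = 652.6·(+0.18657)/1.07798 + 304.7 = 417.6457, v = 885.1·(-0.25561)/1.07798 + 236.8 = 26.9266

c0=(424.23, 198.21) c1=(558.50, 197.66) c2=(562.64, 14.06) c3=(417.65, 26.93)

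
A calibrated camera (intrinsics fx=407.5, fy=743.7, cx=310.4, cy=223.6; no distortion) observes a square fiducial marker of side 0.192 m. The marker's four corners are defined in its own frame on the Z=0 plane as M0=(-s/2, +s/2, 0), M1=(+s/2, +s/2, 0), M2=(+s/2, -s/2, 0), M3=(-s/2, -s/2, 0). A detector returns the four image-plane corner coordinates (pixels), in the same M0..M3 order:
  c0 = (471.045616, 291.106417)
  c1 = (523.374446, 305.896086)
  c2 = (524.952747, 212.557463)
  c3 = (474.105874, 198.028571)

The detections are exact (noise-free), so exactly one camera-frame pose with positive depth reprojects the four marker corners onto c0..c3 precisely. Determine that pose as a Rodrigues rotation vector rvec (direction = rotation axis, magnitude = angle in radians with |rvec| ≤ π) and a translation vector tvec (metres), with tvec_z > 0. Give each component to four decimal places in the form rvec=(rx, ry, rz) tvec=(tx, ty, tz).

rvec=(-0.2227, -0.0304, 0.1519) tvec=(0.6872, 0.0554, 1.4896)

Intrinsics K: fx=407.5, fy=743.7, cx=310.4, cy=223.6
Marker side s = 0.192 m; corners in marker frame (Z=0):
  M0 = (-0.0960, +0.0960, 0)
  M1 = (+0.0960, +0.0960, 0)
  M2 = (+0.0960, -0.0960, 0)
  M3 = (-0.0960, -0.0960, 0)
Detected image corners:
  c0 = (471.045616, 291.106417) px
  c1 = (523.374446, 305.896086) px
  c2 = (524.952747, 212.557463) px
  c3 = (474.105874, 198.028571) px
Planar DLT: solve 8×8 A·h = b for H (H[2,2]=1):
  H  [+273.06521 -86.44256 +498.40831]
  H  [+78.58170 +447.87227 +251.23579]
  H  [+0.00890 -0.14922 +1.00000]
B = K⁻¹H; ‖b₁‖=0.671328, ‖b₂‖=0.671328; λ = 2/(‖b₁‖+‖b₂‖) = 1.489584, sign → tz>0 ⇒ λ=+1.489584
r₁ = λ·B[:,0] = (+0.98807,+0.15341,+0.01325); r₂ = λ·B[:,1] = (-0.14667,+0.96389,-0.22227)
r₃ = r₁×r₂ = (-0.04687,+0.21768,+0.97489); SVD([r₁ r₂ r₃]) → R = UVᵀ:
  R  [+0.98807 -0.14667 -0.04687]
  R  [+0.15341 +0.96389 +0.21768]
  R  [+0.01325 -0.22227 +0.97489]
t = (+0.68725, +0.05535, +1.48958) m
tr R = 2.926856; θ = arccos((tr R − 1)/2) = 0.271282 rad = 15.543°
axis k = ((R−Rᵀ)₃₂, (R−Rᵀ)₁₃, (R−Rᵀ)₂₁) / (2 sinθ) = (-0.820912, -0.112187, +0.559927)
rvec = θ·k = (-0.222699, -0.030434, +0.151898)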